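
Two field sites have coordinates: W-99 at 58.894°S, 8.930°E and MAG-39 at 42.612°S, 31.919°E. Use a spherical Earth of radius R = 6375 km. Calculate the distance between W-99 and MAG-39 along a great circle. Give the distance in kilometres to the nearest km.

2405 km

Δφ = 16.2820°,  Δλ = 22.9890°
a = sin²(Δφ/2) + cos φ₁ cos φ₂ sin²(Δλ/2) = 0.035152
c = 2·arcsin(√a) = 0.377207 rad = 21.6124°
d = R·c = 6375 × 0.377207 = 2404.7 km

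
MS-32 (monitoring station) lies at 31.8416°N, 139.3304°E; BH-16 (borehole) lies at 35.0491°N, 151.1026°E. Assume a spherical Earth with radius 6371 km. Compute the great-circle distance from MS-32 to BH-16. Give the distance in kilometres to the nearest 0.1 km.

1148.1 km

Δφ = 3.2075°,  Δλ = 11.7722°
a = sin²(Δφ/2) + cos φ₁ cos φ₂ sin²(Δλ/2) = 0.008097
c = 2·arcsin(√a) = 0.180213 rad = 10.3255°
d = R·c = 6371 × 0.180213 = 1148.1 km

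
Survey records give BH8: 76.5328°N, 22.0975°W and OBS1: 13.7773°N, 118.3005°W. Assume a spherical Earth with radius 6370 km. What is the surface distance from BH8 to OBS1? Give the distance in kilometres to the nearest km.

8677 km

Δφ = -62.7555°,  Δλ = -96.2030°
a = sin²(Δφ/2) + cos φ₁ cos φ₂ sin²(Δλ/2) = 0.396420
c = 2·arcsin(√a) = 1.362125 rad = 78.0440°
d = R·c = 6370 × 1.362125 = 8676.7 km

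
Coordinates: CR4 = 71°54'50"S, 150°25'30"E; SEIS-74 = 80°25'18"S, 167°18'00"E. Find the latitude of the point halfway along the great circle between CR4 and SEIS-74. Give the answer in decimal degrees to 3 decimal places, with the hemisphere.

76.299°S

CR4: φ = -71.91389°, λ = +150.42500°
SEIS-74: φ = -80.42167°, λ = +167.30000°
Bx = cos φ₂ cos Δλ = 0.159231,  By = cos φ₂ sin Δλ = 0.048302
φₘ = atan2(sin φ₁ + sin φ₂, √((cos φ₁ + Bx)² + By²)) = -76.29861°
λₘ = λ₁ + atan2(By, cos φ₁ + Bx) = 156.29673°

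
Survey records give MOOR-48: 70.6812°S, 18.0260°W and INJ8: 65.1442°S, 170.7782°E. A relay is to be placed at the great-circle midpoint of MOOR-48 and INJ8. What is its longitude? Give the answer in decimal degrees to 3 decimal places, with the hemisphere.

Bx = cos φ₂ cos Δλ = -0.415383,  By = cos φ₂ sin Δλ = -0.064336
φₘ = atan2(sin φ₁ + sin φ₂, √((cos φ₁ + Bx)² + By²)) = -86.71481°
λₘ = λ₁ + atan2(By, cos φ₁ + Bx) = -160.76071°

160.761°W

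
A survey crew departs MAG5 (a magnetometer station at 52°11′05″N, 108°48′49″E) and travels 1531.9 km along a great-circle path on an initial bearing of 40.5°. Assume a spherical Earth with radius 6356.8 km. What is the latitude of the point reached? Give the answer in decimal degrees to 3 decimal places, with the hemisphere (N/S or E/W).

MAG5: φ = +52.18472°, λ = +108.81361°
δ = d/R = 1531.9/6356.8 = 0.240986 rad
φ₂ = arcsin(sin φ₁ cos δ + cos φ₁ sin δ cos θ)
   = arcsin(0.78999·0.97110 + 0.61312·0.23866·0.76041) = 61.45368°
λ₂ = λ₁ + atan2(sin θ sin δ cos φ₁, cos δ − sin φ₁ sin φ₂) = 127.73989°

61.454°N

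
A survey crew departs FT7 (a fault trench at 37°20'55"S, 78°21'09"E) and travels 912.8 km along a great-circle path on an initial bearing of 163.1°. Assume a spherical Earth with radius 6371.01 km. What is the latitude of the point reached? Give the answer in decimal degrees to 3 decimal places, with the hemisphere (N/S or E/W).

45.158°S

FT7: φ = -37.34861°, λ = +78.35250°
δ = d/R = 912.8/6371.01 = 0.143274 rad
φ₂ = arcsin(sin φ₁ cos δ + cos φ₁ sin δ cos θ)
   = arcsin(-0.60666·0.98975 + 0.79496·0.14278·-0.95681) = -45.15790°
λ₂ = λ₁ + atan2(sin θ sin δ cos φ₁, cos δ − sin φ₁ sin φ₂) = 81.72706°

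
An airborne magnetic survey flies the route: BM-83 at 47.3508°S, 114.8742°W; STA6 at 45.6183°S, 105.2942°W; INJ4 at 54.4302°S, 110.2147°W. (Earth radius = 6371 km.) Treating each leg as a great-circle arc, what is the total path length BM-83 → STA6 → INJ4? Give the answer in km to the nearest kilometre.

1798 km

BM-83→STA6: c = 0.118945 rad, d = 757.80 km
STA6→INJ4: c = 0.163294 rad, d = 1040.34 km
Total = 757.80 + 1040.34 = 1798.15 km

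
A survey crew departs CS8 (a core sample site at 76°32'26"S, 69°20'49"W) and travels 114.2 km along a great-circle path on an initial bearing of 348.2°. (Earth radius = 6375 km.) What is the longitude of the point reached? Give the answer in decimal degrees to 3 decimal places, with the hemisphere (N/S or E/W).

CS8: φ = -76.54056°, λ = -69.34694°
δ = d/R = 114.2/6375 = 0.017914 rad
φ₂ = arcsin(sin φ₁ cos δ + cos φ₁ sin δ cos θ)
   = arcsin(-0.97253·0.99984 + 0.23276·0.01791·0.97887) = -75.53437°
λ₂ = λ₁ + atan2(sin θ sin δ cos φ₁, cos δ − sin φ₁ sin φ₂) = -70.18717°

70.187°W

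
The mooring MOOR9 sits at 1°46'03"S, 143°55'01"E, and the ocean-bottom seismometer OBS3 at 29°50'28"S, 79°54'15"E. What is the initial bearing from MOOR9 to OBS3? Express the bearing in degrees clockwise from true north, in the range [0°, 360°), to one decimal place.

MOOR9: φ = -1.76750°, λ = +143.91694°
OBS3: φ = -29.84111°, λ = +79.90417°
Δλ = -64.0128°
y = sin Δλ · cos φ₂ = -0.779707
x = cos φ₁ sin φ₂ − sin φ₁ cos φ₂ cos Δλ = -0.485637
θ = atan2(y, x) = -121.9165° → 238.0835° (mod 360°)

238.1°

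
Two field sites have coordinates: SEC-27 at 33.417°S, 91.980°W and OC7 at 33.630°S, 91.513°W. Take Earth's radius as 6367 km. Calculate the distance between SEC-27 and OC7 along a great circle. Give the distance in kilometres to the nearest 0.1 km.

49.3 km

Δφ = -0.2130°,  Δλ = 0.4670°
a = sin²(Δφ/2) + cos φ₁ cos φ₂ sin²(Δλ/2) = 0.000015
c = 2·arcsin(√a) = 0.007745 rad = 0.4438°
d = R·c = 6367 × 0.007745 = 49.3 km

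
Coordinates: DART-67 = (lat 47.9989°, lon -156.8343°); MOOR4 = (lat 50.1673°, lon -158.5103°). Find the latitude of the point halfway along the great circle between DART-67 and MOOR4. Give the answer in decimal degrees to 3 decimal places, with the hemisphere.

Bx = cos φ₂ cos Δλ = 0.640274,  By = cos φ₂ sin Δλ = -0.018734
φₘ = atan2(sin φ₁ + sin φ₂, √((cos φ₁ + Bx)² + By²)) = 49.08613°
λₘ = λ₁ + atan2(By, cos φ₁ + Bx) = -157.65400°

49.086°N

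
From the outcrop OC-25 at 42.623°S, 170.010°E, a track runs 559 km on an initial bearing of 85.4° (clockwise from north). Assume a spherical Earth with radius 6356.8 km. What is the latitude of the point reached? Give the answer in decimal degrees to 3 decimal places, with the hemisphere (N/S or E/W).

δ = d/R = 559/6356.8 = 0.087937 rad
φ₂ = arcsin(sin φ₁ cos δ + cos φ₁ sin δ cos θ)
   = arcsin(-0.67717·0.99614 + 0.73583·0.08782·0.08020) = -42.01862°
λ₂ = λ₁ + atan2(sin θ sin δ cos φ₁, cos δ − sin φ₁ sin φ₂) = 176.77704°

42.019°S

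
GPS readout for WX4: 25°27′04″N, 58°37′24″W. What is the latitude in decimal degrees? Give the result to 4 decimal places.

25.4511°N

25° + 27′/60 + 4″/3600 = 25 + 0.45000 + 0.00111 = 25.4511°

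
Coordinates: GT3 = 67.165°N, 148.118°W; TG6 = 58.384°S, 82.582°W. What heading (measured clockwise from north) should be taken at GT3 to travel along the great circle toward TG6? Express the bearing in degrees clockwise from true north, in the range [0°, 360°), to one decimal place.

Δλ = 65.5360°
y = sin Δλ · cos φ₂ = 0.477160
x = cos φ₁ sin φ₂ − sin φ₁ cos φ₂ cos Δλ = -0.530558
θ = atan2(y, x) = 138.0332° → 138.0332° (mod 360°)

138.0°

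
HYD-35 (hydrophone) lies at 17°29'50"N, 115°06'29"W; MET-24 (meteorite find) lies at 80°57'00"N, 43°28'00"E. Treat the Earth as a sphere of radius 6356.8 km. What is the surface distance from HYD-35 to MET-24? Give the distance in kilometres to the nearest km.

8981 km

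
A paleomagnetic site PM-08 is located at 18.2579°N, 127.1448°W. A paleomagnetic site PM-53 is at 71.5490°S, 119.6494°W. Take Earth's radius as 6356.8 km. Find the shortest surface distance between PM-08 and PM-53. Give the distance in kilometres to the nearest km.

9980 km

Δφ = -89.8069°,  Δλ = 7.4954°
a = sin²(Δφ/2) + cos φ₁ cos φ₂ sin²(Δλ/2) = 0.499599
c = 2·arcsin(√a) = 1.569994 rad = 89.9540°
d = R·c = 6356.8 × 1.569994 = 9980.1 km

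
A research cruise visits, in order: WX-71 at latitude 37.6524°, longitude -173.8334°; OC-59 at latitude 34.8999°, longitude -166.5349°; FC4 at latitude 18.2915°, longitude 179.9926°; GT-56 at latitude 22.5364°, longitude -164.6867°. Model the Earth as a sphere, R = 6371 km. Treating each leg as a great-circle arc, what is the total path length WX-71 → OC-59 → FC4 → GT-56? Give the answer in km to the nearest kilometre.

4662 km

WX-71→OC-59: c = 0.113329 rad, d = 722.02 km
OC-59→FC4: c = 0.357279 rad, d = 2276.22 km
FC4→GT-56: c = 0.261160 rad, d = 1663.85 km
Total = 722.02 + 2276.22 + 1663.85 = 4662.09 km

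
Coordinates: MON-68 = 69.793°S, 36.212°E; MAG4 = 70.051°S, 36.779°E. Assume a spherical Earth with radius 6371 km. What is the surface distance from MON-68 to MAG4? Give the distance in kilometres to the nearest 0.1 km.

35.9 km

Δφ = -0.2580°,  Δλ = 0.5670°
a = sin²(Δφ/2) + cos φ₁ cos φ₂ sin²(Δλ/2) = 0.000008
c = 2·arcsin(√a) = 0.005641 rad = 0.3232°
d = R·c = 6371 × 0.005641 = 35.9 km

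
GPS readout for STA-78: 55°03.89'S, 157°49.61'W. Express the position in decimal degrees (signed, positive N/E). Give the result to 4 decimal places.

lat: 55.0648° S → -55.0648°
lon: 157.8268° W → -157.8268°

-55.0648°, -157.8268°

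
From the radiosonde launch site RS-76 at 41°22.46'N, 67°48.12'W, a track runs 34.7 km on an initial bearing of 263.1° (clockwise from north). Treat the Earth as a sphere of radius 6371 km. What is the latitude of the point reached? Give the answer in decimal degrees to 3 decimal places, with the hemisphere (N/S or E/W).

RS-76: φ = +41.37433°, λ = -67.80200°
δ = d/R = 34.7/6371 = 0.005447 rad
φ₂ = arcsin(sin φ₁ cos δ + cos φ₁ sin δ cos θ)
   = arcsin(0.66098·0.99999 + 0.75041·0.00545·-0.12014) = 41.33611°
λ₂ = λ₁ + atan2(sin θ sin δ cos φ₁, cos δ − sin φ₁ sin φ₂) = -68.21461°

41.336°N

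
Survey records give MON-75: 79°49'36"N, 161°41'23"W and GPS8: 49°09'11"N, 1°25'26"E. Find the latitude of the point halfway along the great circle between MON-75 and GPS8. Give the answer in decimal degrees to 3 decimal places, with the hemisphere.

MON-75: φ = +79.82667°, λ = -161.68972°
GPS8: φ = +49.15306°, λ = +1.42389°
Bx = cos φ₂ cos Δλ = -0.625840,  By = cos φ₂ sin Δλ = 0.189982
φₘ = atan2(sin φ₁ + sin φ₂, √((cos φ₁ + Bx)² + By²)) = 74.34771°
λₘ = λ₁ + atan2(By, cos φ₁ + Bx) = -4.61431°

74.348°N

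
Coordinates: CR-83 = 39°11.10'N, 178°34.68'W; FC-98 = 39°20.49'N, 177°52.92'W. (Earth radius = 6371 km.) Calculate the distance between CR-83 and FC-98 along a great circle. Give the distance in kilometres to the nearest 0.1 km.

CR-83: φ = +39.18500°, λ = -178.57800°
FC-98: φ = +39.34150°, λ = -177.88200°
Δφ = 0.1565°,  Δλ = 0.6960°
a = sin²(Δφ/2) + cos φ₁ cos φ₂ sin²(Δλ/2) = 0.000024
c = 2·arcsin(√a) = 0.009794 rad = 0.5611°
d = R·c = 6371 × 0.009794 = 62.4 km

62.4 km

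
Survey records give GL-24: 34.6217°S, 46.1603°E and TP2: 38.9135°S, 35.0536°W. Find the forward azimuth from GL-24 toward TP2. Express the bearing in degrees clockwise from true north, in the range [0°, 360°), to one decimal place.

Δλ = -81.2139°
y = sin Δλ · cos φ₂ = -0.768965
x = cos φ₁ sin φ₂ − sin φ₁ cos φ₂ cos Δλ = -0.449389
θ = atan2(y, x) = -120.3024° → 239.6976° (mod 360°)

239.7°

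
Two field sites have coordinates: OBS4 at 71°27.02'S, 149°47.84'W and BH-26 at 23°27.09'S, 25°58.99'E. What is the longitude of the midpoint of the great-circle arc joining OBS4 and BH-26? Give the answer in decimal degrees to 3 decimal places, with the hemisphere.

OBS4: φ = -71.45033°, λ = -149.79733°
BH-26: φ = -23.45150°, λ = +25.98317°
Bx = cos φ₂ cos Δλ = -0.914911,  By = cos φ₂ sin Δλ = 0.067500
φₘ = atan2(sin φ₁ + sin φ₂, √((cos φ₁ + Bx)² + By²)) = -65.95376°
λₘ = λ₁ + atan2(By, cos φ₁ + Bx) = 23.74959°

23.750°E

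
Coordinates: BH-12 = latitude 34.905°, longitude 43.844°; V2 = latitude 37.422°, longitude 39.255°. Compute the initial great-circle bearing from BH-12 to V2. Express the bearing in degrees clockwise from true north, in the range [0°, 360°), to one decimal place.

Δλ = -4.5890°
y = sin Δλ · cos φ₂ = -0.063541
x = cos φ₁ sin φ₂ − sin φ₁ cos φ₂ cos Δλ = 0.045373
θ = atan2(y, x) = -54.4703° → 305.5297° (mod 360°)

305.5°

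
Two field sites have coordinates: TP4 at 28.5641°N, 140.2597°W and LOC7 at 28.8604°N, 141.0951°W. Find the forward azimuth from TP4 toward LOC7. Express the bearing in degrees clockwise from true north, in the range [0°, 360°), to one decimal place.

292.2°

Δλ = -0.8354°
y = sin Δλ · cos φ₂ = -0.012769
x = cos φ₁ sin φ₂ − sin φ₁ cos φ₂ cos Δλ = 0.005216
θ = atan2(y, x) = -67.7811° → 292.2189° (mod 360°)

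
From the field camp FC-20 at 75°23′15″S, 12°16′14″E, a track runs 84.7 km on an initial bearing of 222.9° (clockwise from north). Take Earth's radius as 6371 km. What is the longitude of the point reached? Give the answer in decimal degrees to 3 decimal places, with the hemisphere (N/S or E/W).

10.136°E

FC-20: φ = -75.38750°, λ = +12.27056°
δ = d/R = 84.7/6371 = 0.013295 rad
φ₂ = arcsin(sin φ₁ cos δ + cos φ₁ sin δ cos θ)
   = arcsin(-0.96765·0.99991 + 0.25228·0.01329·-0.73254) = -75.93614°
λ₂ = λ₁ + atan2(sin θ sin δ cos φ₁, cos δ − sin φ₁ sin φ₂) = 10.13632°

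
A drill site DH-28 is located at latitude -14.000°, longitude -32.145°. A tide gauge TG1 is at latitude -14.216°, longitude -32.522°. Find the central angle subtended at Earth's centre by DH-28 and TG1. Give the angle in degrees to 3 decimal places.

0.425°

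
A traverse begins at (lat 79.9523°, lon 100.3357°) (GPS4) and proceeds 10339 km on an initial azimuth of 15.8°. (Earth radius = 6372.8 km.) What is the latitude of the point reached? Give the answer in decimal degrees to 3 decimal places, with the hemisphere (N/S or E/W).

6.713°N

δ = d/R = 10339/6372.8 = 1.622364 rad
φ₂ = arcsin(sin φ₁ cos δ + cos φ₁ sin δ cos θ)
   = arcsin(0.98466·-0.05154 + 0.17447·0.99867·0.96222) = 6.71317°
λ₂ = λ₁ + atan2(sin θ sin δ cos φ₁, cos δ − sin φ₁ sin φ₂) = -95.55455°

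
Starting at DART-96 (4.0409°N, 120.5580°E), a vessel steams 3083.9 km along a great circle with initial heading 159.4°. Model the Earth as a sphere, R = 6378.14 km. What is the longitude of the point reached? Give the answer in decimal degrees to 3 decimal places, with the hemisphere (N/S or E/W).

δ = d/R = 3083.9/6378.14 = 0.483511 rad
φ₂ = arcsin(sin φ₁ cos δ + cos φ₁ sin δ cos θ)
   = arcsin(0.07047·0.88537 + 0.99751·0.46489·-0.93606) = -21.82005°
λ₂ = λ₁ + atan2(sin θ sin δ cos φ₁, cos δ − sin φ₁ sin φ₂) = 130.70597°

130.706°E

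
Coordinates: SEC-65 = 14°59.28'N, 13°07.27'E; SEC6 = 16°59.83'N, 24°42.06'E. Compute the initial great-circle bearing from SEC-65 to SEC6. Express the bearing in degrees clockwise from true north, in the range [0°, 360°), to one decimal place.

SEC-65: φ = +14.98800°, λ = +13.12117°
SEC6: φ = +16.99717°, λ = +24.70100°
Δλ = 11.5798°
y = sin Δλ · cos φ₂ = 0.191965
x = cos φ₁ sin φ₂ − sin φ₁ cos φ₂ cos Δλ = 0.040093
θ = atan2(y, x) = 78.2029° → 78.2029° (mod 360°)

78.2°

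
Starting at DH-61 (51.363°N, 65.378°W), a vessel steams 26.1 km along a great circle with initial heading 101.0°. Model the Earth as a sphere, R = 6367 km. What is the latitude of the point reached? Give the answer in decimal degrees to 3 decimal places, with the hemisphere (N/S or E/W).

51.318°N

δ = d/R = 26.1/6367 = 0.004099 rad
φ₂ = arcsin(sin φ₁ cos δ + cos φ₁ sin δ cos θ)
   = arcsin(0.78112·0.99999 + 0.62438·0.00410·-0.19081) = 51.31760°
λ₂ = λ₁ + atan2(sin θ sin δ cos φ₁, cos δ − sin φ₁ sin φ₂) = -65.00911°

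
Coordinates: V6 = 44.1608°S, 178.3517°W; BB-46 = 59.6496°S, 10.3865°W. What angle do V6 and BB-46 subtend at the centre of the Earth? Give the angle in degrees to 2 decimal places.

Δφ = -15.4888°,  Δλ = 167.9652°
a = sin²(Δφ/2) + cos φ₁ cos φ₂ sin²(Δλ/2) = 0.376662
c = 2·arcsin(√a) = 1.321547 rad = 75.7191°

75.72°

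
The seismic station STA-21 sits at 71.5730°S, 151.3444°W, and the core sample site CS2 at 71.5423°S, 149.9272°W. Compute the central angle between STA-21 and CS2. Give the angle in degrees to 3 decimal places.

Δφ = 0.0307°,  Δλ = 1.4172°
a = sin²(Δφ/2) + cos φ₁ cos φ₂ sin²(Δλ/2) = 0.000015
c = 2·arcsin(√a) = 0.007843 rad = 0.4494°

0.449°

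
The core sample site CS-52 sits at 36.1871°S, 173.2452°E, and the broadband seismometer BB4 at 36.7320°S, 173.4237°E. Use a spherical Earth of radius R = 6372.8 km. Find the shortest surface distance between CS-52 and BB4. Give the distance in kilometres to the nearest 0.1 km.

Δφ = -0.5449°,  Δλ = 0.1785°
a = sin²(Δφ/2) + cos φ₁ cos φ₂ sin²(Δλ/2) = 0.000024
c = 2·arcsin(√a) = 0.009835 rad = 0.5635°
d = R·c = 6372.8 × 0.009835 = 62.7 km

62.7 km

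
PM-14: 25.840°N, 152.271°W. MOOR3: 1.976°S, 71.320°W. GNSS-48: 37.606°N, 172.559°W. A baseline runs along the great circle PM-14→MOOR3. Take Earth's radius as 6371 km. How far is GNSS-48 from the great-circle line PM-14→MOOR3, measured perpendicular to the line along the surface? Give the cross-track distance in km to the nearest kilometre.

δ₁₃ = central angle PM-14→GNSS-48 = 0.363230 rad  (haversine)
θ₁₃ = bearing PM-14→GNSS-48 = 309.363°,  θ₁₂ = bearing PM-14→MOOR3 = 95.759°
dₓₜ = R·arcsin(sin δ₁₃ · sin(θ₁₃ − θ₁₂)) = 6371·arcsin(0.35529·sin(213.603°)) = -1260.972 km
|dₓₜ| = 1260.972 km

1261 km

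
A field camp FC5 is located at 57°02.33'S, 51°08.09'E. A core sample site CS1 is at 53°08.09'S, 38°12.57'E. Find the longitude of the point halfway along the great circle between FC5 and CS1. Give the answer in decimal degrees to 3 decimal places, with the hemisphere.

FC5: φ = -57.03883°, λ = +51.13483°
CS1: φ = -53.13483°, λ = +38.20950°
Bx = cos φ₂ cos Δλ = 0.584733,  By = cos φ₂ sin Δλ = -0.134194
φₘ = atan2(sin φ₁ + sin φ₂, √((cos φ₁ + Bx)² + By²)) = -55.25766°
λₘ = λ₁ + atan2(By, cos φ₁ + Bx) = 44.35524°

44.355°E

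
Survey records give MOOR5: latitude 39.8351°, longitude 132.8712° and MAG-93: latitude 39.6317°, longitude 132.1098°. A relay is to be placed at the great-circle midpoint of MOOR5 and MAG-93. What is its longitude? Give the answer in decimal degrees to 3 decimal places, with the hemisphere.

Bx = cos φ₂ cos Δλ = 0.770092,  By = cos φ₂ sin Δλ = -0.010234
φₘ = atan2(sin φ₁ + sin φ₂, √((cos φ₁ + Bx)² + By²)) = 39.73402°
λₘ = λ₁ + atan2(By, cos φ₁ + Bx) = 132.48994°

132.490°E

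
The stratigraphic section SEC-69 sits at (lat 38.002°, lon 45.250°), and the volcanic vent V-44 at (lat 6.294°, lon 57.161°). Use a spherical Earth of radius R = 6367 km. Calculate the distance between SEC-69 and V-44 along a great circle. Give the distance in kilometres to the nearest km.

3723 km

Δφ = -31.7080°,  Δλ = 11.9110°
a = sin²(Δφ/2) + cos φ₁ cos φ₂ sin²(Δλ/2) = 0.083063
c = 2·arcsin(√a) = 0.584707 rad = 33.5012°
d = R·c = 6367 × 0.584707 = 3722.8 km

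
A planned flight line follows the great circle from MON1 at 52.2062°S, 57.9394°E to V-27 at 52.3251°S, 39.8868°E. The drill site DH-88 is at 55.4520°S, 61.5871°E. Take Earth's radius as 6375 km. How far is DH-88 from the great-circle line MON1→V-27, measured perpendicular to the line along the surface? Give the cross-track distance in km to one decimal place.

394.7 km

δ₁₃ = central angle MON1→DH-88 = 0.067958 rad  (haversine)
θ₁₃ = bearing MON1→DH-88 = 147.905°,  θ₁₂ = bearing MON1→V-27 = 262.228°
dₓₜ = R·arcsin(sin δ₁₃ · sin(θ₁₃ − θ₁₂)) = 6375·arcsin(0.06791·sin(-114.323°)) = -394.725 km
|dₓₜ| = 394.725 km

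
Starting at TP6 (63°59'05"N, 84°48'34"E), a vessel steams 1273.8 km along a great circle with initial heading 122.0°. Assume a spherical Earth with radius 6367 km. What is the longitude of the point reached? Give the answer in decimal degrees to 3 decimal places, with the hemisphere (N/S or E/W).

TP6: φ = +63.98472°, λ = +84.80944°
δ = d/R = 1273.8/6367 = 0.200063 rad
φ₂ = arcsin(sin φ₁ cos δ + cos φ₁ sin δ cos θ)
   = arcsin(0.89868·0.98005 + 0.43861·0.19873·-0.52992) = 56.57021°
λ₂ = λ₁ + atan2(sin θ sin δ cos φ₁, cos δ − sin φ₁ sin φ₂) = 102.62269°

102.623°E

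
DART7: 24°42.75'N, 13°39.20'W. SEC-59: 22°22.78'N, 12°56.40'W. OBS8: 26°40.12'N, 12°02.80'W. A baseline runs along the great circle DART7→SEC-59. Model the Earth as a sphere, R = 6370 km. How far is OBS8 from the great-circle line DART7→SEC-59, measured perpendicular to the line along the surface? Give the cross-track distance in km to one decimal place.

213.1 km

DART7: φ = +24.71250°, λ = -13.65333°
SEC-59: φ = +22.37967°, λ = -12.94000°
OBS8: φ = +26.66867°, λ = -12.04667°
δ₁₃ = central angle DART7→OBS8 = 0.042475 rad  (haversine)
θ₁₃ = bearing DART7→OBS8 = 36.162°,  θ₁₂ = bearing DART7→SEC-59 = 164.197°
dₓₜ = R·arcsin(sin δ₁₃ · sin(θ₁₃ − θ₁₂)) = 6370·arcsin(0.04246·sin(-128.035°)) = -213.079 km
|dₓₜ| = 213.079 km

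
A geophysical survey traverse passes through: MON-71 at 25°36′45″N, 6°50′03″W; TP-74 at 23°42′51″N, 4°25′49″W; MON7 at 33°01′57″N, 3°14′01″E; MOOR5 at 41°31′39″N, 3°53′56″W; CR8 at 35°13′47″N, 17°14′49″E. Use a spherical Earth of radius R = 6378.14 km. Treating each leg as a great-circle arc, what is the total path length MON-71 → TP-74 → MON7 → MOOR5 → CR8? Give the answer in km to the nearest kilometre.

MON-71: φ = +25.61250°, λ = -6.83417°
TP-74: φ = +23.71417°, λ = -4.43028°
MON7: φ = +33.03250°, λ = +3.23361°
MOOR5: φ = +41.52750°, λ = -3.89889°
CR8: φ = +35.22972°, λ = +17.24694°
MON-71→TP-74: c = 0.050510 rad, d = 322.16 km
TP-74→MON7: c = 0.200598 rad, d = 1279.44 km
MON7→MOOR5: c = 0.178157 rad, d = 1136.31 km
MOOR5→CR8: c = 0.308505 rad, d = 1967.69 km
Total = 322.16 + 1279.44 + 1136.31 + 1967.69 = 4705.60 km

4706 km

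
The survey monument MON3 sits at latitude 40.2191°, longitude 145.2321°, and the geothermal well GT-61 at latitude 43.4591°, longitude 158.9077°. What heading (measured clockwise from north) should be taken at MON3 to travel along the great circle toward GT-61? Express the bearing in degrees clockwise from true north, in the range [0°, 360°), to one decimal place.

67.9°

Δλ = 13.6756°
y = sin Δλ · cos φ₂ = 0.171612
x = cos φ₁ sin φ₂ − sin φ₁ cos φ₂ cos Δλ = 0.069806
θ = atan2(y, x) = 67.8651° → 67.8651° (mod 360°)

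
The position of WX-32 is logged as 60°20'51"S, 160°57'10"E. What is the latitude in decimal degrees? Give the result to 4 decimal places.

60.3475°S

60° + 20′/60 + 51″/3600 = 60 + 0.33333 + 0.01417 = 60.3475°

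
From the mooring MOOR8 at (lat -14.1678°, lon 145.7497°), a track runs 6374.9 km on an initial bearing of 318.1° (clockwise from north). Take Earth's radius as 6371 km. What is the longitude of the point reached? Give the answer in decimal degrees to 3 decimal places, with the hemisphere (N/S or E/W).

δ = d/R = 6374.9/6371 = 1.000612 rad
φ₂ = arcsin(sin φ₁ cos δ + cos φ₁ sin δ cos θ)
   = arcsin(-0.24476·0.53979 + 0.96958·0.84180·0.74431) = 28.38441°
λ₂ = λ₁ + atan2(sin θ sin δ cos φ₁, cos δ − sin φ₁ sin φ₂) = 106.03204°

106.032°E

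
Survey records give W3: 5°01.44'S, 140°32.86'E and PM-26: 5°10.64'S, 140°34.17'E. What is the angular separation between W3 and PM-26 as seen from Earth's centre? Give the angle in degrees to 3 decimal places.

0.155°

W3: φ = -5.02400°, λ = +140.54767°
PM-26: φ = -5.17733°, λ = +140.56950°
Δφ = -0.1533°,  Δλ = 0.0218°
a = sin²(Δφ/2) + cos φ₁ cos φ₂ sin²(Δλ/2) = 0.000002
c = 2·arcsin(√a) = 0.002703 rad = 0.1549°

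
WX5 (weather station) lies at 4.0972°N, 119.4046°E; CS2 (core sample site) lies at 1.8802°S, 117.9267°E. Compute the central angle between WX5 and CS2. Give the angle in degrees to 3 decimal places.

6.157°

Δφ = -5.9774°,  Δλ = -1.4779°
a = sin²(Δφ/2) + cos φ₁ cos φ₂ sin²(Δλ/2) = 0.002884
c = 2·arcsin(√a) = 0.107463 rad = 6.1572°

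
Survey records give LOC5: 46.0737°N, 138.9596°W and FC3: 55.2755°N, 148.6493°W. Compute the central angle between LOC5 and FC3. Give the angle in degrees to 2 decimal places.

11.04°

Δφ = 9.2018°,  Δλ = -9.6897°
a = sin²(Δφ/2) + cos φ₁ cos φ₂ sin²(Δλ/2) = 0.009253
c = 2·arcsin(√a) = 0.192685 rad = 11.0400°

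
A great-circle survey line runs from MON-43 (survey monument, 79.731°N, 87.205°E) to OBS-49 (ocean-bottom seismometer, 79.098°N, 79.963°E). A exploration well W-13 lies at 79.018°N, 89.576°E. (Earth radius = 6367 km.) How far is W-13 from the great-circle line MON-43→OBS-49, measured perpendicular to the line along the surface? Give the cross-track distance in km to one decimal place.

91.3 km

δ₁₃ = central angle MON-43→W-13 = 0.014595 rad  (haversine)
θ₁₃ = bearing MON-43→W-13 = 147.316°,  θ₁₂ = bearing MON-43→OBS-49 = 248.144°
dₓₜ = R·arcsin(sin δ₁₃ · sin(θ₁₃ − θ₁₂)) = 6367·arcsin(0.01459·sin(-100.828°)) = -91.270 km
|dₓₜ| = 91.270 km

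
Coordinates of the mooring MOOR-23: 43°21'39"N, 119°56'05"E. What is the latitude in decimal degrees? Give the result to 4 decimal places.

43.3608°N

43° + 21′/60 + 39″/3600 = 43 + 0.35000 + 0.01083 = 43.3608°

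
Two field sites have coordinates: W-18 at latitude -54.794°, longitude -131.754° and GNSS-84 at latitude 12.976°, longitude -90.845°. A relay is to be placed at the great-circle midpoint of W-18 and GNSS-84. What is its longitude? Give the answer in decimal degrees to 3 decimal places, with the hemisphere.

Bx = cos φ₂ cos Δλ = 0.736452,  By = cos φ₂ sin Δλ = 0.638137
φₘ = atan2(sin φ₁ + sin φ₂, √((cos φ₁ + Bx)² + By²)) = -22.09210°
λₘ = λ₁ + atan2(By, cos φ₁ + Bx) = -105.83305°

105.833°W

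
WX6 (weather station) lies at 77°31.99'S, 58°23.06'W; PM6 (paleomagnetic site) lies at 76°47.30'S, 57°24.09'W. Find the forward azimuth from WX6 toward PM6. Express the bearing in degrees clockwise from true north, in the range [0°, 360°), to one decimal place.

WX6: φ = -77.53317°, λ = -58.38433°
PM6: φ = -76.78833°, λ = -57.40150°
Δλ = 0.9828°
y = sin Δλ · cos φ₂ = 0.003920
x = cos φ₁ sin φ₂ − sin φ₁ cos φ₂ cos Δλ = 0.012967
θ = atan2(y, x) = 16.8219° → 16.8219° (mod 360°)

16.8°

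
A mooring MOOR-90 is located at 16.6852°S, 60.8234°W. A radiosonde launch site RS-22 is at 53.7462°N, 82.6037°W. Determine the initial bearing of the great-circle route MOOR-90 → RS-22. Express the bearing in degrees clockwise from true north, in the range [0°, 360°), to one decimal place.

Δλ = -21.7803°
y = sin Δλ · cos φ₂ = -0.219424
x = cos φ₁ sin φ₂ − sin φ₁ cos φ₂ cos Δλ = 0.930121
θ = atan2(y, x) = -13.2739° → 346.7261° (mod 360°)

346.7°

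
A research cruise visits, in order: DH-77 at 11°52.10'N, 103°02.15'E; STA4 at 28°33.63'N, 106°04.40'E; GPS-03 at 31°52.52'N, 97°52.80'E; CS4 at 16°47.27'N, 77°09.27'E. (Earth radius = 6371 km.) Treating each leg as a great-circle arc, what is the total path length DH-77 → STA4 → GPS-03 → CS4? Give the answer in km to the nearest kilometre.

5430 km

DH-77: φ = +11.86833°, λ = +103.03583°
STA4: φ = +28.56050°, λ = +106.07333°
GPS-03: φ = +31.87533°, λ = +97.88000°
CS4: φ = +16.78783°, λ = +77.15450°
DH-77→STA4: c = 0.295508 rad, d = 1882.68 km
STA4→GPS-03: c = 0.136387 rad, d = 868.92 km
GPS-03→CS4: c = 0.420421 rad, d = 2678.50 km
Total = 1882.68 + 868.92 + 2678.50 = 5430.11 km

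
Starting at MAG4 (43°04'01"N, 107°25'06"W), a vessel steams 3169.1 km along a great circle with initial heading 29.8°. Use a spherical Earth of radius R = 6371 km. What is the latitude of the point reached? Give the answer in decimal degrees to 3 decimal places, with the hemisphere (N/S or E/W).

MAG4: φ = +43.06694°, λ = -107.41833°
δ = d/R = 3169.1/6371 = 0.497426 rad
φ₂ = arcsin(sin φ₁ cos δ + cos φ₁ sin δ cos θ)
   = arcsin(0.68285·0.87881 + 0.73056·0.47716·0.86777) = 64.50190°
λ₂ = λ₁ + atan2(sin θ sin δ cos φ₁, cos δ − sin φ₁ sin φ₂) = -73.99172°

64.502°N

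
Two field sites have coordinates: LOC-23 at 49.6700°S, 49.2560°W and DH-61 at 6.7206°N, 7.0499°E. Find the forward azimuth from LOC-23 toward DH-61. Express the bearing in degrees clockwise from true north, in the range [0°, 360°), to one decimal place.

59.0°

Δλ = 56.3059°
y = sin Δλ · cos φ₂ = 0.826294
x = cos φ₁ sin φ₂ − sin φ₁ cos φ₂ cos Δλ = 0.495742
θ = atan2(y, x) = 59.0380° → 59.0380° (mod 360°)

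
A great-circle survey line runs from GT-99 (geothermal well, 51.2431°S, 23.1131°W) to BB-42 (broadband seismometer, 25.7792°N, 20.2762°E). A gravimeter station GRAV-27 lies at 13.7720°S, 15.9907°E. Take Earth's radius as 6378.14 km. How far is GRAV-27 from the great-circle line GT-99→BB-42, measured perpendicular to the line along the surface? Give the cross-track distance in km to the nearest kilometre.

δ₁₃ = central angle GT-99→GRAV-27 = 0.853345 rad  (haversine)
θ₁₃ = bearing GT-99→GRAV-27 = 54.392°,  θ₁₂ = bearing GT-99→BB-42 = 38.325°
dₓₜ = R·arcsin(sin δ₁₃ · sin(θ₁₃ − θ₁₂)) = 6378.14·arcsin(0.75348·sin(16.066°)) = 1339.835 km
|dₓₜ| = 1339.835 km

1340 km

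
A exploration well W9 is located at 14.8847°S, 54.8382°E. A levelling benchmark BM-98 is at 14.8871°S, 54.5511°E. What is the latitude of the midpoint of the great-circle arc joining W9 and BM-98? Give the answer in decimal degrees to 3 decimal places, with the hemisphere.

14.886°S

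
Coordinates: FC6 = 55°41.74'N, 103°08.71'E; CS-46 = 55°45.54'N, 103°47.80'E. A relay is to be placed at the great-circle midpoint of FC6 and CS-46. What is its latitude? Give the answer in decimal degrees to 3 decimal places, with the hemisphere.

FC6: φ = +55.69567°, λ = +103.14517°
CS-46: φ = +55.75900°, λ = +103.79667°
Bx = cos φ₂ cos Δλ = 0.562639,  By = cos φ₂ sin Δλ = 0.006398
φₘ = atan2(sin φ₁ + sin φ₂, √((cos φ₁ + Bx)² + By²)) = 55.72776°
λₘ = λ₁ + atan2(By, cos φ₁ + Bx) = 103.47065°

55.728°N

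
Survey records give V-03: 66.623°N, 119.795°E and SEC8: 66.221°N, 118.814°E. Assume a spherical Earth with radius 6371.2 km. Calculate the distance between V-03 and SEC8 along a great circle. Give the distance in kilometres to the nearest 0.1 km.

62.5 km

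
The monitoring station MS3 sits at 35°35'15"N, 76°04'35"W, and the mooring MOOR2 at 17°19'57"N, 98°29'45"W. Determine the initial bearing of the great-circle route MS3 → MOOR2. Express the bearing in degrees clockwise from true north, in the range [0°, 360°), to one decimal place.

233.3°

MS3: φ = +35.58750°, λ = -76.07639°
MOOR2: φ = +17.33250°, λ = -98.49583°
Δλ = -22.4194°
y = sin Δλ · cos φ₂ = -0.364066
x = cos φ₁ sin φ₂ − sin φ₁ cos φ₂ cos Δλ = -0.271259
θ = atan2(y, x) = -126.6891° → 233.3109° (mod 360°)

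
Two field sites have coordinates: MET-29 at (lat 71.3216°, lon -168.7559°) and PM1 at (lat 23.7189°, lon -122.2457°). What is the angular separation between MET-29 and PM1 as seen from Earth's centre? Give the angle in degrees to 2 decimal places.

Δφ = -47.6027°,  Δλ = 46.5102°
a = sin²(Δφ/2) + cos φ₁ cos φ₂ sin²(Δλ/2) = 0.208573
c = 2·arcsin(√a) = 0.948560 rad = 54.3485°

54.35°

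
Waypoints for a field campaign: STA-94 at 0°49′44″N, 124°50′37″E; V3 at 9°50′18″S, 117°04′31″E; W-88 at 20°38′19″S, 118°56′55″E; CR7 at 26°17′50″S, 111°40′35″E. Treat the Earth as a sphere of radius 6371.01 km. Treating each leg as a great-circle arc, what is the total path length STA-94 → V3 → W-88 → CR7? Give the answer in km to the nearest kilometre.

3655 km

STA-94: φ = +0.82889°, λ = +124.84361°
V3: φ = -9.83833°, λ = +117.07528°
W-88: φ = -20.63861°, λ = +118.94861°
CR7: φ = -26.29722°, λ = +111.67639°
STA-94→V3: c = 0.229951 rad, d = 1465.02 km
V3→W-88: c = 0.191112 rad, d = 1217.58 km
W-88→CR7: c = 0.152606 rad, d = 972.25 km
Total = 1465.02 + 1217.58 + 972.25 = 3654.86 km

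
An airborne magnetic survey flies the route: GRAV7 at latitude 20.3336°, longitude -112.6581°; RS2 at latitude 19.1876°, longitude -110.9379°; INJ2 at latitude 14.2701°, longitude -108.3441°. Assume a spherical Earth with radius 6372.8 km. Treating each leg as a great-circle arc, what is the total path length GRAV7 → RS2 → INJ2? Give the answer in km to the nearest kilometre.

833 km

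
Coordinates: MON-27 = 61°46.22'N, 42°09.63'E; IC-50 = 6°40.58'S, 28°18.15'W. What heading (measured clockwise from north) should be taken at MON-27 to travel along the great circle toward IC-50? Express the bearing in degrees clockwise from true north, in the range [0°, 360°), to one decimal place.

249.6°

MON-27: φ = +61.77033°, λ = +42.16050°
IC-50: φ = -6.67633°, λ = -28.30250°
Δλ = -70.4630°
y = sin Δλ · cos φ₂ = -0.936035
x = cos φ₁ sin φ₂ − sin φ₁ cos φ₂ cos Δλ = -0.347634
θ = atan2(y, x) = -110.3745° → 249.6255° (mod 360°)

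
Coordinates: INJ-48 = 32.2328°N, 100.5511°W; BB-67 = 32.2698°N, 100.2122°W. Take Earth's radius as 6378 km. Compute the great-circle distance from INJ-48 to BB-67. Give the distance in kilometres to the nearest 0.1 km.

32.2 km

Δφ = 0.0370°,  Δλ = 0.3389°
a = sin²(Δφ/2) + cos φ₁ cos φ₂ sin²(Δλ/2) = 0.000006
c = 2·arcsin(√a) = 0.005044 rad = 0.2890°
d = R·c = 6378 × 0.005044 = 32.2 km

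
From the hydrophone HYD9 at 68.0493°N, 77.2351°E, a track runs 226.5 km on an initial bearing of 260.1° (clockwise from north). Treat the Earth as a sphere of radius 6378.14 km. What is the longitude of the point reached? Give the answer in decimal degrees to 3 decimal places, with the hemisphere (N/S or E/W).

71.966°E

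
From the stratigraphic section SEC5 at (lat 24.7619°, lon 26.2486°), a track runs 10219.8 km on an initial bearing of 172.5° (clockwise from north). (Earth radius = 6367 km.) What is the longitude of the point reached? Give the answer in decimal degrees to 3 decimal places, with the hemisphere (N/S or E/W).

45.018°E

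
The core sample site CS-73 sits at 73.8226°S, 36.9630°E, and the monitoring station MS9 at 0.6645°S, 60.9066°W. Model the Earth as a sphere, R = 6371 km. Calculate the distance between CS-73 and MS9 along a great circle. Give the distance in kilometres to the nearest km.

Δφ = 73.1581°,  Δλ = -97.8696°
a = sin²(Δφ/2) + cos φ₁ cos φ₂ sin²(Δλ/2) = 0.513503
c = 2·arcsin(√a) = 1.597806 rad = 91.5475°
d = R·c = 6371 × 1.597806 = 10179.6 km

10180 km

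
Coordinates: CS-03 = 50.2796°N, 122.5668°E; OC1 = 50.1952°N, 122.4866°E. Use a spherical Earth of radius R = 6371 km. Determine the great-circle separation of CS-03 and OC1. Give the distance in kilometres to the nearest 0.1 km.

11.0 km

Δφ = -0.0844°,  Δλ = -0.0802°
a = sin²(Δφ/2) + cos φ₁ cos φ₂ sin²(Δλ/2) = 0.000001
c = 2·arcsin(√a) = 0.001724 rad = 0.0988°
d = R·c = 6371 × 0.001724 = 11.0 km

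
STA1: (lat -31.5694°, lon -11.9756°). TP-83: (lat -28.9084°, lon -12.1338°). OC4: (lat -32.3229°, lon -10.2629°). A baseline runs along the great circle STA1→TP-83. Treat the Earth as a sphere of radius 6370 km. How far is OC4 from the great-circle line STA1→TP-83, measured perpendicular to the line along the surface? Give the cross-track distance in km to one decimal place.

δ₁₃ = central angle STA1→OC4 = 0.028571 rad  (haversine)
θ₁₃ = bearing STA1→OC4 = 117.857°,  θ₁₂ = bearing STA1→TP-83 = 357.020°
dₓₜ = R·arcsin(sin δ₁₃ · sin(θ₁₃ − θ₁₂)) = 6370·arcsin(0.02857·sin(-239.163°)) = 156.262 km
|dₓₜ| = 156.262 km

156.3 km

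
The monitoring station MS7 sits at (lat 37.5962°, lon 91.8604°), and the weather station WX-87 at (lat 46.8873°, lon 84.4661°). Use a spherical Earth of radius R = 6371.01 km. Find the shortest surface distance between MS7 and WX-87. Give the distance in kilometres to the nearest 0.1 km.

1197.8 km

Δφ = 9.2911°,  Δλ = -7.3943°
a = sin²(Δφ/2) + cos φ₁ cos φ₂ sin²(Δλ/2) = 0.008811
c = 2·arcsin(√a) = 0.188013 rad = 10.7723°
d = R·c = 6371.01 × 0.188013 = 1197.8 km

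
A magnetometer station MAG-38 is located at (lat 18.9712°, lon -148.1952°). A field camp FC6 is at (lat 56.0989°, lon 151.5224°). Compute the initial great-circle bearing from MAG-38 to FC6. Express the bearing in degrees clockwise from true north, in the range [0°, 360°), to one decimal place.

Δλ = -60.2824°
y = sin Δλ · cos φ₂ = -0.484404
x = cos φ₁ sin φ₂ − sin φ₁ cos φ₂ cos Δλ = 0.695031
θ = atan2(y, x) = -34.8747° → 325.1253° (mod 360°)

325.1°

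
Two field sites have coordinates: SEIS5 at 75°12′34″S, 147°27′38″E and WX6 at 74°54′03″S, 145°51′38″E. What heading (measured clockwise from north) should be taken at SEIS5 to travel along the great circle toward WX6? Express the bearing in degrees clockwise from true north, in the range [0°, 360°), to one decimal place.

306.0°

SEIS5: φ = -75.20944°, λ = +147.46056°
WX6: φ = -74.90083°, λ = +145.86056°
Δλ = -1.6000°
y = sin Δλ · cos φ₂ = -0.007273
x = cos φ₁ sin φ₂ − sin φ₁ cos φ₂ cos Δλ = 0.005288
θ = atan2(y, x) = -53.9810° → 306.0190° (mod 360°)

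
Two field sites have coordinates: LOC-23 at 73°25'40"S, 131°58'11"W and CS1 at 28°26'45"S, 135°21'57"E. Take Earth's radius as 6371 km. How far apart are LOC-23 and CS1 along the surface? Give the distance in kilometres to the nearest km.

7070 km

LOC-23: φ = -73.42778°, λ = -131.96972°
CS1: φ = -28.44583°, λ = +135.36583°
Δφ = 44.9819°,  Δλ = -92.6644°
a = sin²(Δφ/2) + cos φ₁ cos φ₂ sin²(Δλ/2) = 0.277558
c = 2·arcsin(√a) = 1.109752 rad = 63.5841°
d = R·c = 6371 × 1.109752 = 7070.2 km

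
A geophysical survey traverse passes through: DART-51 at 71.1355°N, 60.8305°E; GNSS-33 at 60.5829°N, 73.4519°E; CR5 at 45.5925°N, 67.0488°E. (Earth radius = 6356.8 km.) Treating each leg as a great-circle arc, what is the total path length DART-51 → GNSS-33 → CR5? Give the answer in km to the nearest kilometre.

3012 km

DART-51→GNSS-33: c = 0.204071 rad, d = 1297.24 km
GNSS-33→CR5: c = 0.269796 rad, d = 1715.04 km
Total = 1297.24 + 1715.04 = 3012.28 km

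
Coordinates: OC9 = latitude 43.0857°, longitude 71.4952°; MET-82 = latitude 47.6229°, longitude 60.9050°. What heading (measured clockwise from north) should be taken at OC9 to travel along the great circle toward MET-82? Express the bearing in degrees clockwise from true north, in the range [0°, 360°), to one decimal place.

305.1°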